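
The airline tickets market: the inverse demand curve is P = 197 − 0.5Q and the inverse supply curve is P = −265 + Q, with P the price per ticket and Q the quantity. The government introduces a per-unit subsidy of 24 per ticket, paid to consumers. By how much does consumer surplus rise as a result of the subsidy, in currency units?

Inverting to Q(P) form: Qd = 394 − 2P; Qs = P + 265.
Before the subsidy: set 394 − 2P = P + 265 → P* = 43, Q* = 308.
With a per-unit subsidy paid to consumers, each effectively pays P − 24, so demand becomes Qd = 394 − 2(P − 24).
Solving gives Q = 324 with consumers paying 35 and sellers receiving 59 (the 24 wedge).
ΔCS is the trapezoid between Q = 324 and Q = 308 of height 8: ½ · (308 + 324) · 8 = 2528.

Consumer surplus rises by 2528.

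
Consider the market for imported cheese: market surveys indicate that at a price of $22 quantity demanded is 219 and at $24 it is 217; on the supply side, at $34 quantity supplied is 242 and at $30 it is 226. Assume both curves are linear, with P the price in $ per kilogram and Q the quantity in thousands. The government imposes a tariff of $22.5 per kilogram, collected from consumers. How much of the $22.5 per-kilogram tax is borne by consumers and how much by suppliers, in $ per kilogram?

Consumers bear $18 per kilogram; suppliers bear $4.5 per kilogram.

Demand slope: (217 − 219)/(24 − 22) = -1, so Qd = 241 − P.
Supply slope: (226 − 242)/(30 − 34) = 4, so Qs = 4P + 106.
Before the tax: set 241 − P = 4P + 106 → P* = $27, Q* = 214.
With the tax collected from consumers, demand (in seller-price terms) shifts: Qd = 241 − (P + 22.5).
Solving gives Q = 196 with consumers paying $45 and suppliers receiving $22.5 (the $22.5 wedge).
Burden on consumers: $18; on suppliers: $4.5. (They sum to $22.5.)
The less price-elastic side of the market bears the larger share of a per-unit tax.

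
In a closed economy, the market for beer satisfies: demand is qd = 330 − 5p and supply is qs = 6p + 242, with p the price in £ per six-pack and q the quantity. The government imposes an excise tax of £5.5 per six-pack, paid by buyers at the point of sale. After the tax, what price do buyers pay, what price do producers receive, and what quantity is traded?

Without the tax, 330 − 5p = 6p + 242 gives 11p = 88, so p* = £8 and q* = 290.
With the tax collected from buyers, demand (in seller-price terms) shifts: qd = 330 − 5(p + 5.5).
Solving gives q = 275 with buyers paying £11 and producers receiving £5.5 (the £5.5 wedge).
The less price-elastic side of the market bears the larger share of a per-unit tax.

Buyers pay £11; producers receive £5.5; quantity = 275.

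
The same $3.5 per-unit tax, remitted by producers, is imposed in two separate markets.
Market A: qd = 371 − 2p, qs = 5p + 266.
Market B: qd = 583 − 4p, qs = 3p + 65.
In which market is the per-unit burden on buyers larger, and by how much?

Market A, by $1.

Market A: pre-tax p* = $15, q* = 341; post-tax q = 336; per-unit burden on buyers = $2.5.
Market B: pre-tax p* = $74, q* = 287; post-tax q = 281; per-unit burden on buyers = $1.5.
Difference: $2.5 vs $1.5 → market A is larger by $1.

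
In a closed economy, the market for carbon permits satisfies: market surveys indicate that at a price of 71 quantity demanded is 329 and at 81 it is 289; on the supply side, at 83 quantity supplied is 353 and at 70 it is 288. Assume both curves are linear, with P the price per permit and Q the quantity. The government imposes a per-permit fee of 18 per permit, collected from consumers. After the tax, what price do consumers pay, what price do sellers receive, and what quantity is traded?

Consumers pay 85; sellers receive 67; quantity = 273.

Demand slope: (289 − 329)/(81 − 71) = -4, so Qd = 613 − 4P.
Supply slope: (288 − 353)/(70 − 83) = 5, so Qs = 5P − 62.
Without the tax, 613 − 4P = 5P − 62 gives 9P = 675, so P* = 75 and Q* = 313.
With the tax collected from consumers, demand (in seller-price terms) shifts: Qd = 613 − 4(P + 18).
Solving gives Q = 273 with consumers paying 85 and sellers receiving 67 (the 18 wedge).
The less price-elastic side of the market bears the larger share of a per-unit tax.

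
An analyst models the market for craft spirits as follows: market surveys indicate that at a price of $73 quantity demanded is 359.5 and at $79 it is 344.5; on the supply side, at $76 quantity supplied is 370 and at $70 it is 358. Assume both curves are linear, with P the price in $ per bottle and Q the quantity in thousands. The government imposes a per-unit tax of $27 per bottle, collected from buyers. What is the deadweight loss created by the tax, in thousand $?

Demand slope: (344.5 − 359.5)/(79 − 73) = -2.5, so Qd = 542 − 2.5P.
Supply slope: (358 − 370)/(70 − 76) = 2, so Qs = 2P + 218.
Before the tax: set 542 − 2.5P = 2P + 218 → P* = $72, Q* = 362.
With the tax collected from buyers, demand (in seller-price terms) shifts: Qd = 542 − 2.5(P + 27).
Solving gives Q = 332 with buyers paying $84 and producers receiving $57 (the $27 wedge).
Quantity falls by |ΔQ| = |362 − 332| = 30.
DWL = ½ · t · |ΔQ| = ½ · 27 · 30 = $405.

Deadweight loss = $405 thousand.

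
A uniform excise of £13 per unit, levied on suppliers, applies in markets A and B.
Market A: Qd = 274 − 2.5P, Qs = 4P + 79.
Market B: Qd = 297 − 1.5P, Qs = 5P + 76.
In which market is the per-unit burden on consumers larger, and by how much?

Market A: pre-tax P* = £30, Q* = 199; post-tax Q = 179; per-unit burden on consumers = £8.
Market B: pre-tax P* = £34, Q* = 246; post-tax Q = 231; per-unit burden on consumers = £10.
Difference: £8 vs £10 → market B is larger by £2.

Market B, by £2.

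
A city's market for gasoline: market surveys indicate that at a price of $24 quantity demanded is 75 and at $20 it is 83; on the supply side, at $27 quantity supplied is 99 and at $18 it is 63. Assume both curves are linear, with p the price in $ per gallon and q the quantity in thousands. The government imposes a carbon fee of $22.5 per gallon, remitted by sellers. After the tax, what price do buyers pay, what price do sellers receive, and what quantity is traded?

Demand slope: (83 − 75)/(20 − 24) = -2, so qd = 123 − 2p.
Supply slope: (63 − 99)/(18 − 27) = 4, so qs = 4p − 9.
Before the tax: set 123 − 2p = 4p − 9 → p* = $22, q* = 79.
With the tax collected from sellers, supply shifts: qs = 4(p − 22.5) − 9.
New equilibrium: buyers pay $37, sellers receive $14.5, q = 49. (Wedge: pb − ps = 22.5.)

Buyers pay $37; sellers receive $14.5; quantity = 49.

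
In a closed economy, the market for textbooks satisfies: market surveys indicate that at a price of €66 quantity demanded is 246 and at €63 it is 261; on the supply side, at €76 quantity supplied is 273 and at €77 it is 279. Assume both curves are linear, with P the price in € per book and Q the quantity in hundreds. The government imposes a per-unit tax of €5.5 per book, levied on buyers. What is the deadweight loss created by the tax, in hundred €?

Demand slope: (261 − 246)/(63 − 66) = -5, so Qd = 576 − 5P.
Supply slope: (279 − 273)/(77 − 76) = 6, so Qs = 6P − 183.
Before the tax: set 576 − 5P = 6P − 183 → P* = €69, Q* = 231.
With the tax collected from buyers, demand (in seller-price terms) shifts: Qd = 576 − 5(P + 5.5).
New equilibrium: buyers pay €72, suppliers receive €66.5, Q = 216. (Wedge: Pb − Ps = 5.5.)
Quantity falls by |ΔQ| = |231 − 216| = 15.
DWL = ½ · t · |ΔQ| = ½ · 5.5 · 15 = €41.25.

Deadweight loss = €41.25 hundred.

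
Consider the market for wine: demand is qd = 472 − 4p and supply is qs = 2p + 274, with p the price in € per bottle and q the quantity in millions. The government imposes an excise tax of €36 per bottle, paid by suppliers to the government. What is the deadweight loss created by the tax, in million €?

Deadweight loss = €864 million.

Before the tax: set 472 − 4p = 2p + 274 → p* = €33, q* = 340.
With the tax collected from suppliers, supply shifts: qs = 2(p − 36) + 274.
New equilibrium: consumers pay €45, suppliers receive €9, q = 292. (Wedge: pb − ps = 36.)
Quantity falls by |ΔQ| = |340 − 292| = 48.
DWL = ½ · t · |ΔQ| = ½ · 36 · 48 = €864.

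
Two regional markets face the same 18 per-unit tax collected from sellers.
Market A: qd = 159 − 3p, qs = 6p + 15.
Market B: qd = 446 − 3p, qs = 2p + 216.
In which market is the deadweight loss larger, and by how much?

Market A: pre-tax p* = 16, q* = 111; post-tax q = 75; deadweight loss = 324.
Market B: pre-tax p* = 46, q* = 308; post-tax q = 286.4; deadweight loss = 194.4.
Difference: 324 vs 194.4 → market A is larger by 129.6.

Market A, by 129.6.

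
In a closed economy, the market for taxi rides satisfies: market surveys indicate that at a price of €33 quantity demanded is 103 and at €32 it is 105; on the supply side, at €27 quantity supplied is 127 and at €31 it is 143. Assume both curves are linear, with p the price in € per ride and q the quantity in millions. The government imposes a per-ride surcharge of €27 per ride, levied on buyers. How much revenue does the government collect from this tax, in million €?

Tax revenue = €2241 million.

Demand slope: (105 − 103)/(32 − 33) = -2, so qd = 169 − 2p.
Supply slope: (143 − 127)/(31 − 27) = 4, so qs = 4p + 19.
Before the tax: set 169 − 2p = 4p + 19 → p* = €25, q* = 119.
With the tax collected from buyers, demand (in seller-price terms) shifts: qd = 169 − 2(p + 27).
New equilibrium: buyers pay €43, suppliers receive €16, q = 83. (Wedge: pb − ps = 27.)
Revenue = t · Q = 27 · 83 = €2241.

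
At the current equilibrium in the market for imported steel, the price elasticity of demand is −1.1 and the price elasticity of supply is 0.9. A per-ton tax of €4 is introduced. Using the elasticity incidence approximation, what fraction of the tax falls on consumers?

Consumers' share ≈ 0.45.

Incidence ratio: consumers' share ≈ εs / (εs + |εd|) = 0.9 / (0.9 + 1.1) = 0.45.
Supply is the less elastic side, so consumers bear the smaller share.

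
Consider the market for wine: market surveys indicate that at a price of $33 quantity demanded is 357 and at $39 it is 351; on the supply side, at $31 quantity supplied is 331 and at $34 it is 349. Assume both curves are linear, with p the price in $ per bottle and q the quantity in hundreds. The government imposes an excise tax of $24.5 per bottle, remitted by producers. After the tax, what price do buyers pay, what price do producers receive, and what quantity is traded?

Demand slope: (351 − 357)/(39 − 33) = -1, so qd = 390 − p.
Supply slope: (349 − 331)/(34 − 31) = 6, so qs = 6p + 145.
Before the tax: set 390 − p = 6p + 145 → p* = $35, q* = 355.
With the tax collected from producers, supply shifts: qs = 6(p − 24.5) + 145.
New equilibrium: buyers pay $56, producers receive $31.5, q = 334. (Wedge: pb − ps = 24.5.)

Buyers pay $56; producers receive $31.5; quantity = 334.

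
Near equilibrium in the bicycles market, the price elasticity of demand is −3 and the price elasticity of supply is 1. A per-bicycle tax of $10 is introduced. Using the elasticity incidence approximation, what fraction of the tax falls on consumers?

Consumers' share ≈ 0.25.

Incidence ratio: consumers' share ≈ εs / (εs + |εd|) = 1 / (1 + 3) = 0.25.
Supply is the less elastic side, so consumers bear the smaller share.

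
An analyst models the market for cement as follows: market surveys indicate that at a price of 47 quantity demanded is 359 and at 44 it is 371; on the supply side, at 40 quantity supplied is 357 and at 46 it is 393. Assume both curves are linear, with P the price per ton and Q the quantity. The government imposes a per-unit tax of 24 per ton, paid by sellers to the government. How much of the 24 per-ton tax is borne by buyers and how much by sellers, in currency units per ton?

Demand slope: (371 − 359)/(44 − 47) = -4, so Qd = 547 − 4P.
Supply slope: (393 − 357)/(46 − 40) = 6, so Qs = 6P + 117.
Before the tax: set 547 − 4P = 6P + 117 → P* = 43, Q* = 375.
With the tax collected from sellers, supply shifts: Qs = 6(P − 24) + 117.
New equilibrium: buyers pay 57.4, sellers receive 33.4, Q = 317.4. (Wedge: Pb − Ps = 24.)
Burden on buyers: 14.4; on sellers: 9.6. (They sum to 24.)

Buyers bear 14.4 per ton; sellers bear 9.6 per ton.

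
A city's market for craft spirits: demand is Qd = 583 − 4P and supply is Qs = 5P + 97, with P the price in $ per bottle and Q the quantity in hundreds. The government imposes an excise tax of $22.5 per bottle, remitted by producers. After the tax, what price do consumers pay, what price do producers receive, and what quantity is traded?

Consumers pay $66.5; producers receive $44; quantity = 317.

Without the tax, 583 − 4P = 5P + 97 gives 9P = 486, so P* = $54 and Q* = 367.
With the tax collected from producers, supply shifts: Qs = 5(P − 22.5) + 97.
New equilibrium: consumers pay $66.5, producers receive $44, Q = 317. (Wedge: Pb − Ps = 22.5.)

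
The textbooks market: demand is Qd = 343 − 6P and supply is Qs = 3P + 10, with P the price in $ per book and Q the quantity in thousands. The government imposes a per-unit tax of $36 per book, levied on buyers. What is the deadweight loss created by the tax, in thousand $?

Deadweight loss = $1296 thousand.

Before the tax: set 343 − 6P = 3P + 10 → P* = $37, Q* = 121.
With the tax collected from buyers, demand (in seller-price terms) shifts: Qd = 343 − 6(P + 36).
New equilibrium: buyers pay $49, producers receive $13, Q = 49. (Wedge: Pb − Ps = 36.)
Quantity falls by |ΔQ| = |121 − 49| = 72.
DWL = ½ · t · |ΔQ| = ½ · 36 · 72 = $1296.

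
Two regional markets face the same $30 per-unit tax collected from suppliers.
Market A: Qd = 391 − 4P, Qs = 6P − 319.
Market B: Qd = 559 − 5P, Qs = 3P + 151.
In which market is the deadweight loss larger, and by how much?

Market A: pre-tax P* = $71, Q* = 107; post-tax Q = 35; deadweight loss = $1080.
Market B: pre-tax P* = $51, Q* = 304; post-tax Q = 247.75; deadweight loss = $843.75.
Difference: $1080 vs $843.75 → market A is larger by $236.25.

Market A, by $236.25.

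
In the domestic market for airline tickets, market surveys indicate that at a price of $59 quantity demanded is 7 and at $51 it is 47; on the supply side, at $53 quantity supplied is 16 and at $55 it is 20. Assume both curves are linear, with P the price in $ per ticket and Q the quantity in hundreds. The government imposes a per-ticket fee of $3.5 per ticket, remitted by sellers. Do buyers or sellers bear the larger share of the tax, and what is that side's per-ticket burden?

Demand slope: (47 − 7)/(51 − 59) = -5, so Qd = 302 − 5P.
Supply slope: (20 − 16)/(55 − 53) = 2, so Qs = 2P − 90.
Without the tax, 302 − 5P = 2P − 90 gives 7P = 392, so P* = $56 and Q* = 22.
With the tax collected from sellers, supply shifts: Qs = 2(P − 3.5) − 90.
Solving gives Q = 17 with buyers paying $57 and sellers receiving $53.5 (the $3.5 wedge).
Per-ticket burden: buyers $1, sellers $2.5.
Sellers take the larger share because supply is less price-elastic here (demand slope 5 vs supply slope 2).
The less price-elastic side of the market bears the larger share of a per-unit tax.

Sellers bear the larger share: $2.5 per ticket.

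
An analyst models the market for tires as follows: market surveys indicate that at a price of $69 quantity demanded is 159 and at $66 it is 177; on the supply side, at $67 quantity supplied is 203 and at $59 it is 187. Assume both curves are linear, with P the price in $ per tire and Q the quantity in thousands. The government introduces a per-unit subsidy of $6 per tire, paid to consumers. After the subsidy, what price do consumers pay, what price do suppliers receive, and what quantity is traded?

Consumers pay $61.5; suppliers receive $67.5; quantity = 204.

Demand slope: (177 − 159)/(66 − 69) = -6, so Qd = 573 − 6P.
Supply slope: (187 − 203)/(59 − 67) = 2, so Qs = 2P + 69.
Without the subsidy, 573 − 6P = 2P + 69 gives 8P = 504, so P* = $63 and Q* = 195.
With a per-unit subsidy paid to consumers, each effectively pays P − 6, so demand becomes Qd = 573 − 6(P − 6).
New equilibrium: consumers pay $61.5, suppliers receive $67.5, Q = 204. (Wedge: Pb − Ps = −6.)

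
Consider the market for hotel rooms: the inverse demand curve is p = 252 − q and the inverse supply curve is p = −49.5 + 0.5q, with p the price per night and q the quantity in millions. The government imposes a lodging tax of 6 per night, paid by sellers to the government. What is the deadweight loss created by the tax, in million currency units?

Deadweight loss = 12 million.

Inverting to q(p) form: qd = 252 − p; qs = 2p + 99.
Before the tax: set 252 − p = 2p + 99 → p* = 51, q* = 201.
With the tax collected from sellers, supply shifts: qs = 2(p − 6) + 99.
Solving gives q = 197 with consumers paying 55 and sellers receiving 49 (the 6 wedge).
Quantity falls by |ΔQ| = |201 − 197| = 4.
DWL = ½ · t · |ΔQ| = ½ · 6 · 4 = 12.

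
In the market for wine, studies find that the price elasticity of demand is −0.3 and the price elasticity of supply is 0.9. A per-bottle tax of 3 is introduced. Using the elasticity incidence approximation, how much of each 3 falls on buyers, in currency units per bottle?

Incidence ratio: buyers' share ≈ εs / (εs + |εd|) = 0.9 / (0.9 + 0.3) = 0.75.
So buyers bear ≈ 0.75 × 3 = 2.25; producers bear 0.75.

Buyers bear ≈ 2.25 per bottle.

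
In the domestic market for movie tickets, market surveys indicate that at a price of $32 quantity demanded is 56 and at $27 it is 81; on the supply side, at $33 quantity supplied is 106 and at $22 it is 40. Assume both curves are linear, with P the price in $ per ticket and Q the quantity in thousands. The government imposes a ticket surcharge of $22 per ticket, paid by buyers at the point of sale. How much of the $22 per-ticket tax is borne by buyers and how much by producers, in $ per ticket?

Buyers bear $12 per ticket; producers bear $10 per ticket.

Demand slope: (81 − 56)/(27 − 32) = -5, so Qd = 216 − 5P.
Supply slope: (40 − 106)/(22 − 33) = 6, so Qs = 6P − 92.
Without the tax, 216 − 5P = 6P − 92 gives 11P = 308, so P* = $28 and Q* = 76.
With the tax collected from buyers, demand (in seller-price terms) shifts: Qd = 216 − 5(P + 22).
New equilibrium: buyers pay $40, producers receive $18, Q = 16. (Wedge: Pb − Ps = 22.)
Burden on buyers: $12; on producers: $10. (They sum to $22.)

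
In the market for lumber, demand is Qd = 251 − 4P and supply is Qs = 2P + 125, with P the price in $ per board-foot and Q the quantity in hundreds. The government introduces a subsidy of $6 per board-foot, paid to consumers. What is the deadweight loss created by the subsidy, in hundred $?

Deadweight loss = $24 hundred.

Without the subsidy, 251 − 4P = 2P + 125 gives 6P = 126, so P* = $21 and Q* = 167.
With a per-unit subsidy paid to consumers, each effectively pays P − 6, so demand becomes Qd = 251 − 4(P − 6).
New equilibrium: consumers pay $19, producers receive $25, Q = 175. (Wedge: Pb − Ps = −6.)
Quantity rises by |ΔQ| = |167 − 175| = 8.
DWL = ½ · t · |ΔQ| = ½ · 6 · 8 = $24.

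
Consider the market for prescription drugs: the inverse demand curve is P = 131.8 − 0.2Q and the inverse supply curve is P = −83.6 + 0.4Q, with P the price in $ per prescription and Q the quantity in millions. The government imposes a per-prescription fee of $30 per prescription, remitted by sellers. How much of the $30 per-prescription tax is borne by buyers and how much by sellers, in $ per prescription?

Buyers bear $10 per prescription; sellers bear $20 per prescription.

Rewrite in direct form: Qd = 659 − 5P and Qs = 2.5P + 209.
Before the tax: set 659 − 5P = 2.5P + 209 → P* = $60, Q* = 359.
With the tax collected from sellers, supply shifts: Qs = 2.5(P − 30) + 209.
New equilibrium: buyers pay $70, sellers receive $40, Q = 309. (Wedge: Pb − Ps = 30.)
Burden on buyers: $10; on sellers: $20. (They sum to $30.)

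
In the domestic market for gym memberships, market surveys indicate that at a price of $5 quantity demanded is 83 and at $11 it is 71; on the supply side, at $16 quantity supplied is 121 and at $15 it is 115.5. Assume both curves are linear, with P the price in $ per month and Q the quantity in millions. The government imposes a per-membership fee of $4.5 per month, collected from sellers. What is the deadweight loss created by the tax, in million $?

Demand slope: (71 − 83)/(11 − 5) = -2, so Qd = 93 − 2P.
Supply slope: (115.5 − 121)/(15 − 16) = 5.5, so Qs = 5.5P + 33.
Before the tax: set 93 − 2P = 5.5P + 33 → P* = $8, Q* = 77.
With the tax collected from sellers, supply shifts: Qs = 5.5(P − 4.5) + 33.
Solving gives Q = 70.4 with buyers paying $11.3 and sellers receiving $6.8 (the $4.5 wedge).
Quantity falls by |ΔQ| = |77 − 70.4| = 6.6.
DWL = ½ · t · |ΔQ| = ½ · 4.5 · 6.6 = $14.85.

Deadweight loss = $14.85 million.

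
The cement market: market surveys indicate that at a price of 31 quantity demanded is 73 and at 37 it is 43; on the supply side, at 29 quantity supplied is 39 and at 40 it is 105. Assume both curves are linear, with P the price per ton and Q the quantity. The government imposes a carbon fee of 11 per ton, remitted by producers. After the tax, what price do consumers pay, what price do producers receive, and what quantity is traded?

Demand slope: (43 − 73)/(37 − 31) = -5, so Qd = 228 − 5P.
Supply slope: (105 − 39)/(40 − 29) = 6, so Qs = 6P − 135.
Without the tax, 228 − 5P = 6P − 135 gives 11P = 363, so P* = 33 and Q* = 63.
With the tax collected from producers, supply shifts: Qs = 6(P − 11) − 135.
New equilibrium: consumers pay 39, producers receive 28, Q = 33. (Wedge: Pb − Ps = 11.)
The less price-elastic side of the market bears the larger share of a per-unit tax.

Consumers pay 39; producers receive 28; quantity = 33.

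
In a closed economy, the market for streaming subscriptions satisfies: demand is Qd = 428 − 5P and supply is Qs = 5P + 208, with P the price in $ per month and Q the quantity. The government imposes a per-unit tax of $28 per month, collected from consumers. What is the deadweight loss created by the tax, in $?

Deadweight loss = $980.

Before the tax: set 428 − 5P = 5P + 208 → P* = $22, Q* = 318.
With the tax collected from consumers, demand (in seller-price terms) shifts: Qd = 428 − 5(P + 28).
New equilibrium: consumers pay $36, suppliers receive $8, Q = 248. (Wedge: Pb − Ps = 28.)
Quantity falls by |ΔQ| = |318 − 248| = 70.
DWL = ½ · t · |ΔQ| = ½ · 28 · 70 = $980.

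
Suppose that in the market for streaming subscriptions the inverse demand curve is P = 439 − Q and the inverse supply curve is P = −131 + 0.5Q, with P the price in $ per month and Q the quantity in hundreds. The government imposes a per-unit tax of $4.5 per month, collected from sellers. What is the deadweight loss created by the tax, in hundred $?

Deadweight loss = $6.75 hundred.

Inverting to Q(P) form: Qd = 439 − P; Qs = 2P + 262.
Without the tax, 439 − P = 2P + 262 gives 3P = 177, so P* = $59 and Q* = 380.
With the tax collected from sellers, supply shifts: Qs = 2(P − 4.5) + 262.
New equilibrium: consumers pay $62, sellers receive $57.5, Q = 377. (Wedge: Pb − Ps = 4.5.)
Quantity falls by |ΔQ| = |380 − 377| = 3.
DWL = ½ · t · |ΔQ| = ½ · 4.5 · 3 = $6.75.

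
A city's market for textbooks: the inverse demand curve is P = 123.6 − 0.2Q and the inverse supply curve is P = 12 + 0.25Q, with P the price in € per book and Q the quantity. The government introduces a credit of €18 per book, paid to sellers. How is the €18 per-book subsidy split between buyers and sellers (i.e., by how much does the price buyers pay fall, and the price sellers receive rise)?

Buyers gain €8 per book; sellers gain €10 per book.

Inverting to Q(P) form: Qd = 618 − 5P; Qs = 4P − 48.
Without the subsidy, 618 − 5P = 4P − 48 gives 9P = 666, so P* = €74 and Q* = 248.
With a per-unit subsidy paid to sellers, each receives P + 18 per unit sold, so supply becomes Qs = 4(P + 18) − 48.
New equilibrium: buyers pay €66, sellers receive €84, Q = 288. (Wedge: Pb − Ps = −18.)
Gain to buyers: €8; to sellers: €10. (They sum to €18.)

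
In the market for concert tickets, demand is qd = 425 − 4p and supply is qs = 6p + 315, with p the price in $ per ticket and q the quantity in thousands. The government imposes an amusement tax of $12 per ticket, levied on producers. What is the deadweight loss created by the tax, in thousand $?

Deadweight loss = $172.8 thousand.

Before the tax: set 425 − 4p = 6p + 315 → p* = $11, q* = 381.
With the tax collected from producers, supply shifts: qs = 6(p − 12) + 315.
Solving gives q = 352.2 with consumers paying $18.2 and producers receiving $6.2 (the $12 wedge).
Quantity falls by |ΔQ| = |381 − 352.2| = 28.8.
DWL = ½ · t · |ΔQ| = ½ · 12 · 28.8 = $172.8.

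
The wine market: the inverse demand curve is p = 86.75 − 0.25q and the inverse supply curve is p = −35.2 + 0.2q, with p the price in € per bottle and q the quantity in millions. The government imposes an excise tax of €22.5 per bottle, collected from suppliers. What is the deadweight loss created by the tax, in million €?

Deadweight loss = €562.5 million.

Rewrite in direct form: qd = 347 − 4p and qs = 5p + 176.
Before the tax: set 347 − 4p = 5p + 176 → p* = €19, q* = 271.
With the tax collected from suppliers, supply shifts: qs = 5(p − 22.5) + 176.
New equilibrium: buyers pay €31.5, suppliers receive €9, q = 221. (Wedge: pb − ps = 22.5.)
Quantity falls by |ΔQ| = |271 − 221| = 50.
DWL = ½ · t · |ΔQ| = ½ · 22.5 · 50 = €562.5.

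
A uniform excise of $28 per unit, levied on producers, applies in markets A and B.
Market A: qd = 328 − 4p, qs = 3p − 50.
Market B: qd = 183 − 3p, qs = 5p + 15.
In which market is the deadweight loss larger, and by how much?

Market B, by $63.

Market A: pre-tax p* = $54, q* = 112; post-tax q = 64; deadweight loss = $672.
Market B: pre-tax p* = $21, q* = 120; post-tax q = 67.5; deadweight loss = $735.
Difference: $672 vs $735 → market B is larger by $63.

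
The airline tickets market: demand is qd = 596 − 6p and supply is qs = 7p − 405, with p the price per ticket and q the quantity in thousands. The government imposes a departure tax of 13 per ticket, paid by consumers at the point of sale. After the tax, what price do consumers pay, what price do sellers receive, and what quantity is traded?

Before the tax: set 596 − 6p = 7p − 405 → p* = 77, q* = 134.
With the tax collected from consumers, demand (in seller-price terms) shifts: qd = 596 − 6(p + 13).
Solving gives q = 92 with consumers paying 84 and sellers receiving 71 (the 13 wedge).

Consumers pay 84; sellers receive 71; quantity = 92.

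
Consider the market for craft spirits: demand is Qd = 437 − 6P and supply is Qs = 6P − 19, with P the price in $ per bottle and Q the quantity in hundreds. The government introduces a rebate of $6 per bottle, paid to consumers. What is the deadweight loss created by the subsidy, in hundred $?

Deadweight loss = $54 hundred.

Without the subsidy, 437 − 6P = 6P − 19 gives 12P = 456, so P* = $38 and Q* = 209.
With a per-unit subsidy paid to consumers, each effectively pays P − 6, so demand becomes Qd = 437 − 6(P − 6).
Solving gives Q = 227 with consumers paying $35 and suppliers receiving $41 (the $6 wedge).
Quantity rises by |ΔQ| = |209 − 227| = 18.
DWL = ½ · t · |ΔQ| = ½ · 6 · 18 = $54.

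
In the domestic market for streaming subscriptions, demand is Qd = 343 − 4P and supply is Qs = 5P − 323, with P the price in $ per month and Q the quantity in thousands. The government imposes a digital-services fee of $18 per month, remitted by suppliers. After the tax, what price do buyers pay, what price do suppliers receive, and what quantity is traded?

Buyers pay $84; suppliers receive $66; quantity = 7.

Before the tax: set 343 − 4P = 5P − 323 → P* = $74, Q* = 47.
With the tax collected from suppliers, supply shifts: Qs = 5(P − 18) − 323.
New equilibrium: buyers pay $84, suppliers receive $66, Q = 7. (Wedge: Pb − Ps = 18.)
The less price-elastic side of the market bears the larger share of a per-unit tax.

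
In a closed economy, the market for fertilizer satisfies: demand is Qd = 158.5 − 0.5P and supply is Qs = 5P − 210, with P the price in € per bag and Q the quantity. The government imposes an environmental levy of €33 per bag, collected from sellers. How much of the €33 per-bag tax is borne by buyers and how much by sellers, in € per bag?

Buyers bear €30 per bag; sellers bear €3 per bag.

Before the tax: set 158.5 − 0.5P = 5P − 210 → P* = €67, Q* = 125.
With the tax collected from sellers, supply shifts: Qs = 5(P − 33) − 210.
New equilibrium: buyers pay €97, sellers receive €64, Q = 110. (Wedge: Pb − Ps = 33.)
Burden on buyers: €30; on sellers: €3. (They sum to €33.)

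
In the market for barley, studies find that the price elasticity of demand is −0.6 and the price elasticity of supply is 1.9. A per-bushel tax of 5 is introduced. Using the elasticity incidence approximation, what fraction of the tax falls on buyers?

Incidence ratio: buyers' share ≈ εs / (εs + |εd|) = 1.9 / (1.9 + 0.6) = 0.76.
Supply is the more elastic side, so buyers bear the larger share.

Buyers' share ≈ 0.76.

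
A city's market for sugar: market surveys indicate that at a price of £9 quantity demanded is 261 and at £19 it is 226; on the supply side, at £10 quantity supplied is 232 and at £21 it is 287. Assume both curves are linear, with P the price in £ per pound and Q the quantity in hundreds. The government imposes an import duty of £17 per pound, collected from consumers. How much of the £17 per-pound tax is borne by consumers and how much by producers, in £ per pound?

Consumers bear £10 per pound; producers bear £7 per pound.

Demand slope: (226 − 261)/(19 − 9) = -3.5, so Qd = 292.5 − 3.5P.
Supply slope: (287 − 232)/(21 − 10) = 5, so Qs = 5P + 182.
Before the tax: set 292.5 − 3.5P = 5P + 182 → P* = £13, Q* = 247.
With the tax collected from consumers, demand (in seller-price terms) shifts: Qd = 292.5 − 3.5(P + 17).
Solving gives Q = 212 with consumers paying £23 and producers receiving £6 (the £17 wedge).
Burden on consumers: £10; on producers: £7. (They sum to £17.)
The less price-elastic side of the market bears the larger share of a per-unit tax.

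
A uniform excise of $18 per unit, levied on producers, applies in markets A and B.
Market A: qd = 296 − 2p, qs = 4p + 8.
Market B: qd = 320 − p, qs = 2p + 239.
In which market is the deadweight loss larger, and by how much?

Market A, by $108.

Market A: pre-tax p* = $48, q* = 200; post-tax q = 176; deadweight loss = $216.
Market B: pre-tax p* = $27, q* = 293; post-tax q = 281; deadweight loss = $108.
Difference: $216 vs $108 → market A is larger by $108.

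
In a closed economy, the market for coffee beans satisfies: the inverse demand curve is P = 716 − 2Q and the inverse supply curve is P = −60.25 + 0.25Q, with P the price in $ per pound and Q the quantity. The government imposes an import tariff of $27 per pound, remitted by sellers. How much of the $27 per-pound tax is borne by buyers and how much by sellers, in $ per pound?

Rewrite in direct form: Qd = 358 − 0.5P and Qs = 4P + 241.
Before the tax: set 358 − 0.5P = 4P + 241 → P* = $26, Q* = 345.
With the tax collected from sellers, supply shifts: Qs = 4(P − 27) + 241.
New equilibrium: buyers pay $50, sellers receive $23, Q = 333. (Wedge: Pb − Ps = 27.)
Burden on buyers: $24; on sellers: $3. (They sum to $27.)
The less price-elastic side of the market bears the larger share of a per-unit tax.

Buyers bear $24 per pound; sellers bear $3 per pound.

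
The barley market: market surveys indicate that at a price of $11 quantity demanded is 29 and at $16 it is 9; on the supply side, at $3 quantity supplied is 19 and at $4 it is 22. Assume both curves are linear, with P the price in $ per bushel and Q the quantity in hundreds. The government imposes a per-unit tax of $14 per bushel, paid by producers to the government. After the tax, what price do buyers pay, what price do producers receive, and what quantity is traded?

Buyers pay $15; producers receive $1; quantity = 13.

Demand slope: (9 − 29)/(16 − 11) = -4, so Qd = 73 − 4P.
Supply slope: (22 − 19)/(4 − 3) = 3, so Qs = 3P + 10.
Without the tax, 73 − 4P = 3P + 10 gives 7P = 63, so P* = $9 and Q* = 37.
With the tax collected from producers, supply shifts: Qs = 3(P − 14) + 10.
Solving gives Q = 13 with buyers paying $15 and producers receiving $1 (the $14 wedge).
The less price-elastic side of the market bears the larger share of a per-unit tax.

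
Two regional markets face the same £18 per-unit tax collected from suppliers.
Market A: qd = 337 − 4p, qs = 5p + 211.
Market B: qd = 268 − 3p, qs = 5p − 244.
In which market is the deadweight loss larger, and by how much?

Market A: pre-tax p* = £14, q* = 281; post-tax q = 241; deadweight loss = £360.
Market B: pre-tax p* = £64, q* = 76; post-tax q = 42.25; deadweight loss = £303.75.
Difference: £360 vs £303.75 → market A is larger by £56.25.

Market A, by £56.25.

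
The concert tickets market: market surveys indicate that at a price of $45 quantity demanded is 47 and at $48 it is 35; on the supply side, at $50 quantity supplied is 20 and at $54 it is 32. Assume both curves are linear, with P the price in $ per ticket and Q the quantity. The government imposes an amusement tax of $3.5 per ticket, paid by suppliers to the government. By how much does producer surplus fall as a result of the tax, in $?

Demand slope: (35 − 47)/(48 − 45) = -4, so Qd = 227 − 4P.
Supply slope: (32 − 20)/(54 − 50) = 3, so Qs = 3P − 130.
Without the tax, 227 − 4P = 3P − 130 gives 7P = 357, so P* = $51 and Q* = 23.
With the tax collected from suppliers, supply shifts: Qs = 3(P − 3.5) − 130.
Solving gives Q = 17 with buyers paying $52.5 and suppliers receiving $49 (the $3.5 wedge).
ΔPS is the trapezoid between Q = 17 and Q = 23 of height $2: ½ · (23 + 17) · 2 = $40.

Producer surplus falls by $40.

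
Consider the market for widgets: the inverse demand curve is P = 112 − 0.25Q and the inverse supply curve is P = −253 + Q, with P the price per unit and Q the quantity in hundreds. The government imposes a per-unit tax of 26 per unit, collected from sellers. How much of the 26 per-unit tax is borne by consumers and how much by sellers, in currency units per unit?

Consumers bear 5.2 per unit; sellers bear 20.8 per unit.

Rewrite in direct form: Qd = 448 − 4P and Qs = P + 253.
Before the tax: set 448 − 4P = P + 253 → P* = 39, Q* = 292.
With the tax collected from sellers, supply shifts: Qs = (P − 26) + 253.
New equilibrium: consumers pay 44.2, sellers receive 18.2, Q = 271.2. (Wedge: Pb − Ps = 26.)
Burden on consumers: 5.2; on sellers: 20.8. (They sum to 26.)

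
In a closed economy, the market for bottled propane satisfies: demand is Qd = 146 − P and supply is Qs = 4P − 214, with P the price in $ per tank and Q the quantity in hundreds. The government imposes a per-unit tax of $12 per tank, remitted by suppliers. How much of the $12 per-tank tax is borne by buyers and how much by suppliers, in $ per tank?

Before the tax: set 146 − P = 4P − 214 → P* = $72, Q* = 74.
With the tax collected from suppliers, supply shifts: Qs = 4(P − 12) − 214.
New equilibrium: buyers pay $81.6, suppliers receive $69.6, Q = 64.4. (Wedge: Pb − Ps = 12.)
Burden on buyers: $9.6; on suppliers: $2.4. (They sum to $12.)
The less price-elastic side of the market bears the larger share of a per-unit tax.

Buyers bear $9.6 per tank; suppliers bear $2.4 per tank.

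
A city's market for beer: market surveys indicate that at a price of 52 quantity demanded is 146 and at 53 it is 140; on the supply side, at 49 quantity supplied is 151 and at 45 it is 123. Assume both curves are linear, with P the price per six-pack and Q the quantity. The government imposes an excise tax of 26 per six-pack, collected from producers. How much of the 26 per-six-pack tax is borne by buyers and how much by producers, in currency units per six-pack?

Demand slope: (140 − 146)/(53 − 52) = -6, so Qd = 458 − 6P.
Supply slope: (123 − 151)/(45 − 49) = 7, so Qs = 7P − 192.
Before the tax: set 458 − 6P = 7P − 192 → P* = 50, Q* = 158.
With the tax collected from producers, supply shifts: Qs = 7(P − 26) − 192.
Solving gives Q = 74 with buyers paying 64 and producers receiving 38 (the 26 wedge).
Burden on buyers: 14; on producers: 12. (They sum to 26.)

Buyers bear 14 per six-pack; producers bear 12 per six-pack.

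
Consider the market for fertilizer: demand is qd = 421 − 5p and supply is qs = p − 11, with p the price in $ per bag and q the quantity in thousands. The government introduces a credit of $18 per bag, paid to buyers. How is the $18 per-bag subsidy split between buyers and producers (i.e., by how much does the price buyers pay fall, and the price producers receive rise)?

Without the subsidy, 421 − 5p = p − 11 gives 6p = 432, so p* = $72 and q* = 61.
With a per-unit subsidy paid to buyers, each effectively pays p − 18, so demand becomes qd = 421 − 5(p − 18).
New equilibrium: buyers pay $69, producers receive $87, q = 76. (Wedge: pb − ps = −18.)
Gain to buyers: $3; to producers: $15. (They sum to $18.)

Buyers gain $3 per bag; producers gain $15 per bag.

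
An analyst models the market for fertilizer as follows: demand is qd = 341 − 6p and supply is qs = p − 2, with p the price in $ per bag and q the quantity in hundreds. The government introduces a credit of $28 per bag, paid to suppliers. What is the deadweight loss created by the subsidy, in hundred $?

Without the subsidy, 341 − 6p = p − 2 gives 7p = 343, so p* = $49 and q* = 47.
With a per-unit subsidy paid to suppliers, each receives p + 28 per unit sold, so supply becomes qs = (p + 28) − 2.
New equilibrium: buyers pay $45, suppliers receive $73, q = 71. (Wedge: pb − ps = −28.)
Quantity rises by |ΔQ| = |47 − 71| = 24.
DWL = ½ · t · |ΔQ| = ½ · 28 · 24 = $336.

Deadweight loss = $336 hundred.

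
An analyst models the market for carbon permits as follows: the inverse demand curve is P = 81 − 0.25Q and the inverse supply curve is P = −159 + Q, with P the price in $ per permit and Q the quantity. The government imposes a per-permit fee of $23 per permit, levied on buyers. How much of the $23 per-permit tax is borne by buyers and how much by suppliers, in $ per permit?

Buyers bear $4.6 per permit; suppliers bear $18.4 per permit.

Inverting to Q(P) form: Qd = 324 − 4P; Qs = P + 159.
Without the tax, 324 − 4P = P + 159 gives 5P = 165, so P* = $33 and Q* = 192.
With the tax collected from buyers, demand (in seller-price terms) shifts: Qd = 324 − 4(P + 23).
New equilibrium: buyers pay $37.6, suppliers receive $14.6, Q = 173.6. (Wedge: Pb − Ps = 23.)
Burden on buyers: $4.6; on suppliers: $18.4. (They sum to $23.)
The less price-elastic side of the market bears the larger share of a per-unit tax.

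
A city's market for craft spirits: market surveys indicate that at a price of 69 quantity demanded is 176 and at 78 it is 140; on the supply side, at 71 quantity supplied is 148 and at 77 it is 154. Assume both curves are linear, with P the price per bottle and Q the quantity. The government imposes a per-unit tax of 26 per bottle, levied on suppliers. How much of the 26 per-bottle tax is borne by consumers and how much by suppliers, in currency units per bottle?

Consumers bear 5.2 per bottle; suppliers bear 20.8 per bottle.

Demand slope: (140 − 176)/(78 − 69) = -4, so Qd = 452 − 4P.
Supply slope: (154 − 148)/(77 − 71) = 1, so Qs = P + 77.
Before the tax: set 452 − 4P = P + 77 → P* = 75, Q* = 152.
With the tax collected from suppliers, supply shifts: Qs = (P − 26) + 77.
New equilibrium: consumers pay 80.2, suppliers receive 54.2, Q = 131.2. (Wedge: Pb − Ps = 26.)
Burden on consumers: 5.2; on suppliers: 20.8. (They sum to 26.)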